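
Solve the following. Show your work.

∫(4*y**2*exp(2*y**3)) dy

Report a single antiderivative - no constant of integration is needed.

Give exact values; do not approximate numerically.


Step 1. Substitute u = y**3, turning ∫(4*y**2*exp(2*y**3)) dy into ∫(4*exp(2*u)/3) du: now ∫(4*exp(2*u)/3) du.
Step 2. Evaluate the standard form: now 2*exp(2*u)/3.
Step 3. Substitute back u = y**3: now 2*exp(2*y**3)/3.
Answer: 2*exp(2*y**3)/3.


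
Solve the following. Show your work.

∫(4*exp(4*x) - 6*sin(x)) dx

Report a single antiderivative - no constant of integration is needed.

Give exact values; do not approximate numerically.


Step 1. Rewrite: now ∫(4*exp(4*x)) dx + ∫(-6*sin(x)) dx.
Step 2. Evaluate the standard form: now 6*cos(x) + ∫(4*exp(4*x)) dx.
Step 3. Evaluate the standard form: now exp(4*x) + 6*cos(x).
Answer: exp(4*x) + 6*cos(x).


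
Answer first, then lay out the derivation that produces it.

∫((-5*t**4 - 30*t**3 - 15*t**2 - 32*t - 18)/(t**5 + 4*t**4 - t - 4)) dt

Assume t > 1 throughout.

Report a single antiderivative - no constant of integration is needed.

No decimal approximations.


The answer is -5*log(t - 1) - 2*log(t + 1) + 2*log(t + 4) + atan(t).
Step 1. Decompose ∫((-5*t**4 - 30*t**3 - 15*t**2 - 32*t - 18)/(t**5 + 4*t**4 - t - 4)) dt by partial fractions, (-5*t**4 - 30*t**3 - 15*t**2 - 32*t - 18)/(t**5 + 4*t**4 - t - 4) = 1/(t**2 + 1) + 2/(t + 4) - 2/(t + 1) - 5/(t - 1): now ∫(-5/(t - 1)) dt + ∫(-2/(t + 1)) dt + ∫(2/(t + 4)) dt + ∫(1/(t**2 + 1)) dt.
Step 2. Evaluate the standard form [assuming t > -1]: now -2*log(t + 1) + ∫(-5/(t - 1)) dt + ∫(2/(t + 4)) dt + ∫(1/(t**2 + 1)) dt.
Step 3. Evaluate the standard form [assuming t > 1]: now -5*log(t - 1) - 2*log(t + 1) + ∫(2/(t + 4)) dt + ∫(1/(t**2 + 1)) dt.
Step 4. Evaluate the standard form [assuming t > -4]: now -5*log(t - 1) - 2*log(t + 1) + 2*log(t + 4) + ∫(1/(t**2 + 1)) dt.
Step 5. Evaluate the standard form: now -5*log(t - 1) - 2*log(t + 1) + 2*log(t + 4) + atan(t).
Answer: -5*log(t - 1) - 2*log(t + 1) + 2*log(t + 4) + atan(t).


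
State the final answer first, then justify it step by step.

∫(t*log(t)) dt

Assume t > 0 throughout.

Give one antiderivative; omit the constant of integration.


The answer is t**2*log(t)/2 - t**2/4.
Step 1. Integrate ∫(t*log(t)) dt by parts with u = log(t), dv = (t) dt, so v = t**2/2 [assuming t > 0]: now t**2*log(t)/2 + ∫(-t/2) dt.
Step 2. Evaluate the standard form: now t**2*log(t)/2 - t**2/4.
Answer: t**2*log(t)/2 - t**2/4.


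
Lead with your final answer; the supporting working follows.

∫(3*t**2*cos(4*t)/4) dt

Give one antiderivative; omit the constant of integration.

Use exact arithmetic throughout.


The answer is 3*t**2*sin(4*t)/16 + 3*t*cos(4*t)/32 - 3*sin(4*t)/128.
Step 1. Integrate ∫(3*t**2*cos(4*t)/4) dt by parts with u = t**2, dv = (3*cos(4*t)/4) dt, so v = 3*sin(4*t)/16: now 3*t**2*sin(4*t)/16 + ∫(-3*t*sin(4*t)/8) dt.
Step 2. Integrate ∫(-3*t*sin(4*t)/8) dt by parts with u = t, dv = (-3*sin(4*t)/8) dt, so v = 3*cos(4*t)/32: now 3*t**2*sin(4*t)/16 + 3*t*cos(4*t)/32 + ∫(-3*cos(4*t)/32) dt.
Step 3. Evaluate the standard form: now 3*t**2*sin(4*t)/16 + 3*t*cos(4*t)/32 - 3*sin(4*t)/128.
Answer: 3*t**2*sin(4*t)/16 + 3*t*cos(4*t)/32 - 3*sin(4*t)/128.


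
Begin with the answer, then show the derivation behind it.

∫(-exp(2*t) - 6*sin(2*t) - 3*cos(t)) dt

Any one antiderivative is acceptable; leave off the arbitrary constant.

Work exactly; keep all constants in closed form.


The answer is -exp(2*t)/2 - 3*sin(t) + 3*cos(2*t).
Step 1. Rewrite: now ∫(-exp(2*t)) dt + ∫(-6*sin(2*t)) dt + ∫(-3*cos(t)) dt.
Step 2. Evaluate the standard form: now -exp(2*t)/2 + ∫(-6*sin(2*t)) dt + ∫(-3*cos(t)) dt.
Step 3. Evaluate the standard form: now -exp(2*t)/2 + 3*cos(2*t) + ∫(-3*cos(t)) dt.
Step 4. Evaluate the standard form: now -exp(2*t)/2 - 3*sin(t) + 3*cos(2*t).
Answer: -exp(2*t)/2 - 3*sin(t) + 3*cos(2*t).


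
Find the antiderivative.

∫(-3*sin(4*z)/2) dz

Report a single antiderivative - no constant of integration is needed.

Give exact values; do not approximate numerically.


Answer: 3*cos(4*z)/8.


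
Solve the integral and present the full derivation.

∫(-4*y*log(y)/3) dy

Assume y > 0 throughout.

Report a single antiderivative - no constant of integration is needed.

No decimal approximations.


Step 1. Integrate ∫(-4*y*log(y)/3) dy by parts with u = log(y), dv = (-4*y/3) dy, so v = -2*y**2/3 [assuming y > 0]: now -2*y**2*log(y)/3 + ∫(2*y/3) dy.
Step 2. Evaluate the standard form: now -2*y**2*log(y)/3 + y**2/3.
Answer: -2*y**2*log(y)/3 + y**2/3.


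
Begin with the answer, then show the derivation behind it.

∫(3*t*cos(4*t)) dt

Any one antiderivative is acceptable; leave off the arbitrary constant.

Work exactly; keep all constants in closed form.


The answer is 3*t*sin(4*t)/4 + 3*cos(4*t)/16.
Step 1. Integrate ∫(3*t*cos(4*t)) dt by parts with u = t, dv = (3*cos(4*t)) dt, so v = 3*sin(4*t)/4: now 3*t*sin(4*t)/4 + ∫(-3*sin(4*t)/4) dt.
Step 2. Evaluate the standard form: now 3*t*sin(4*t)/4 + 3*cos(4*t)/16.
Answer: 3*t*sin(4*t)/4 + 3*cos(4*t)/16.


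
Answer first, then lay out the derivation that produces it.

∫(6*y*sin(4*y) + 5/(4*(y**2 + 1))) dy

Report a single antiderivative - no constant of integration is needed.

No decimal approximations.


The answer is -3*y*cos(4*y)/2 + 3*sin(4*y)/8 + 5*atan(y)/4.
Step 1. Rewrite: now ∫(6*y*sin(4*y)) dy + ∫(5/(4*(y**2 + 1))) dy.
Step 2. Integrate ∫(6*y*sin(4*y)) dy by parts with u = y, dv = (6*sin(4*y)) dy, so v = -3*cos(4*y)/2: now -3*y*cos(4*y)/2 + ∫(5/(4*(y**2 + 1))) dy + ∫(3*cos(4*y)/2) dy.
Step 3. Evaluate the standard form: now -3*y*cos(4*y)/2 + 3*sin(4*y)/8 + ∫(5/(4*(y**2 + 1))) dy.
Step 4. Evaluate the standard form: now -3*y*cos(4*y)/2 + 3*sin(4*y)/8 + 5*atan(y)/4.
Answer: -3*y*cos(4*y)/2 + 3*sin(4*y)/8 + 5*atan(y)/4.


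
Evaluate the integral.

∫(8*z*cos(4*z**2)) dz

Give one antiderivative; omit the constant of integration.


Answer: sin(4*z**2).


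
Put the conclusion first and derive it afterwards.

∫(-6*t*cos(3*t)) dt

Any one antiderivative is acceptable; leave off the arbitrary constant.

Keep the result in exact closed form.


The answer is -2*t*sin(3*t) - 2*cos(3*t)/3.
Step 1. Integrate ∫(-6*t*cos(3*t)) dt by parts with u = t, dv = (-6*cos(3*t)) dt, so v = -2*sin(3*t): now -2*t*sin(3*t) + ∫(2*sin(3*t)) dt.
Step 2. Evaluate the standard form: now -2*t*sin(3*t) - 2*cos(3*t)/3.
Answer: -2*t*sin(3*t) - 2*cos(3*t)/3.


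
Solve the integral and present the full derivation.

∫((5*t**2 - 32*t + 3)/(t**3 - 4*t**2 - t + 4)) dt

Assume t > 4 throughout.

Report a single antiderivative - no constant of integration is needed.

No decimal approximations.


Step 1. Decompose ∫((5*t**2 - 32*t + 3)/(t**3 - 4*t**2 - t + 4)) dt by partial fractions, (5*t**2 - 32*t + 3)/(t**3 - 4*t**2 - t + 4) = 4/(t + 1) + 4/(t - 1) - 3/(t - 4): now ∫(-3/(t - 4)) dt + ∫(4/(t - 1)) dt + ∫(4/(t + 1)) dt.
Step 2. Evaluate the standard form [assuming t > -1]: now 4*log(t + 1) + ∫(-3/(t - 4)) dt + ∫(4/(t - 1)) dt.
Step 3. Evaluate the standard form [assuming t > 4]: now -3*log(t - 4) + 4*log(t + 1) + ∫(4/(t - 1)) dt.
Step 4. Evaluate the standard form [assuming t > 1]: now -3*log(t - 4) + 4*log(t - 1) + 4*log(t + 1).
Answer: -3*log(t - 4) + 4*log(t - 1) + 4*log(t + 1).


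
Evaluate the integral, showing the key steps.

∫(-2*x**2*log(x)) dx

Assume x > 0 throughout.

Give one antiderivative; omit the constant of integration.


Step 1. Integrate ∫(-2*x**2*log(x)) dx by parts with u = log(x), dv = (-2*x**2) dx, so v = -2*x**3/3 [assuming x > 0]: now -2*x**3*log(x)/3 + ∫(2*x**2/3) dx.
Step 2. Evaluate the standard form: now -2*x**3*log(x)/3 + 2*x**3/9.
Answer: -2*x**3*log(x)/3 + 2*x**3/9.


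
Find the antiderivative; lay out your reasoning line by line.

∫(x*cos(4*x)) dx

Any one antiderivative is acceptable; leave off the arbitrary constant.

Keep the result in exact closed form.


Step 1. Integrate ∫(x*cos(4*x)) dx by parts with u = x, dv = (cos(4*x)) dx, so v = sin(4*x)/4: now x*sin(4*x)/4 + ∫(-sin(4*x)/4) dx.
Step 2. Evaluate the standard form: now x*sin(4*x)/4 + cos(4*x)/16.
Answer: x*sin(4*x)/4 + cos(4*x)/16.


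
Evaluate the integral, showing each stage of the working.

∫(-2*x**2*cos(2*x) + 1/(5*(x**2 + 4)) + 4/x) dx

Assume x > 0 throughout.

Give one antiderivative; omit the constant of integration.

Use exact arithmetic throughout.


Step 1. Rewrite: now ∫(4/x) dx + ∫(-2*x**2*cos(2*x)) dx + ∫(1/(5*(x**2 + 4))) dx.
Step 2. Integrate ∫(-2*x**2*cos(2*x)) dx by parts with u = x**2, dv = (-2*cos(2*x)) dx, so v = -sin(2*x): now -x**2*sin(2*x) + ∫(4/x) dx + ∫(2*x*sin(2*x)) dx + ∫(1/(5*(x**2 + 4))) dx.
Step 3. Integrate ∫(2*x*sin(2*x)) dx by parts with u = x, dv = (2*sin(2*x)) dx, so v = -cos(2*x): now -x**2*sin(2*x) - x*cos(2*x) + ∫(4/x) dx + ∫(1/(5*(x**2 + 4))) dx + ∫(cos(2*x)) dx.
Step 4. Evaluate the standard form: now -x**2*sin(2*x) - x*cos(2*x) + sin(2*x)/2 + ∫(4/x) dx + ∫(1/(5*(x**2 + 4))) dx.
Step 5. Evaluate the standard form: now -x**2*sin(2*x) - x*cos(2*x) + sin(2*x)/2 + atan(x/2)/10 + ∫(4/x) dx.
Step 6. Evaluate the standard form [assuming x > 0]: now -x**2*sin(2*x) - x*cos(2*x) + 4*log(x) + sin(2*x)/2 + atan(x/2)/10.
Answer: -x**2*sin(2*x) - x*cos(2*x) + 4*log(x) + sin(2*x)/2 + atan(x/2)/10.


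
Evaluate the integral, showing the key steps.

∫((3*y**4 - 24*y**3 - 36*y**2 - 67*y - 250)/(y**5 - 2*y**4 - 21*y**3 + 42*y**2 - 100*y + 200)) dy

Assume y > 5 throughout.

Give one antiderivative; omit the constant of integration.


Step 1. Decompose ∫((3*y**4 - 24*y**3 - 36*y**2 - 67*y - 250)/(y**5 - 2*y**4 - 21*y**3 + 42*y**2 - 100*y + 200)) dy by partial fractions, (3*y**4 - 24*y**3 - 36*y**2 - 67*y - 250)/(y**5 - 2*y**4 - 21*y**3 + 42*y**2 - 100*y + 200) = -1/(y**2 + 4) + 2/(y + 5) + 4/(y - 2) - 3/(y - 5): now ∫(-3/(y - 5)) dy + ∫(4/(y - 2)) dy + ∫(2/(y + 5)) dy + ∫(-1/(y**2 + 4)) dy.
Step 2. Evaluate the standard form [assuming y > 2]: now 4*log(y - 2) + ∫(-3/(y - 5)) dy + ∫(2/(y + 5)) dy + ∫(-1/(y**2 + 4)) dy.
Step 3. Evaluate the standard form [assuming y > 5]: now -3*log(y - 5) + 4*log(y - 2) + ∫(2/(y + 5)) dy + ∫(-1/(y**2 + 4)) dy.
Step 4. Evaluate the standard form [assuming y > -5]: now -3*log(y - 5) + 4*log(y - 2) + 2*log(y + 5) + ∫(-1/(y**2 + 4)) dy.
Step 5. Evaluate the standard form: now -3*log(y - 5) + 4*log(y - 2) + 2*log(y + 5) - atan(y/2)/2.
Answer: -3*log(y - 5) + 4*log(y - 2) + 2*log(y + 5) - atan(y/2)/2.


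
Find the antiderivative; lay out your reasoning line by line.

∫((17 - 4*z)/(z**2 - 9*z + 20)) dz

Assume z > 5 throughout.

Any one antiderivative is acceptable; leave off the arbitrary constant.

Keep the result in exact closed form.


Step 1. Decompose ∫((17 - 4*z)/(z**2 - 9*z + 20)) dz by partial fractions, (17 - 4*z)/(z**2 - 9*z + 20) = -1/(z - 4) - 3/(z - 5): now ∫(-3/(z - 5)) dz + ∫(-1/(z - 4)) dz.
Step 2. Evaluate the standard form [assuming z > 5]: now -3*log(z - 5) + ∫(-1/(z - 4)) dz.
Step 3. Evaluate the standard form [assuming z > 4]: now -3*log(z - 5) - log(z - 4).
Answer: -3*log(z - 5) - log(z - 4).


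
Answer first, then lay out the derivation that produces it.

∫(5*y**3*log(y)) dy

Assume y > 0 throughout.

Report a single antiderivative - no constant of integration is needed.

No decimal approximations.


The answer is 5*y**4*log(y)/4 - 5*y**4/16.
Step 1. Integrate ∫(5*y**3*log(y)) dy by parts with u = log(y), dv = (5*y**3) dy, so v = 5*y**4/4 [assuming y > 0]: now 5*y**4*log(y)/4 + ∫(-5*y**3/4) dy.
Step 2. Evaluate the standard form: now 5*y**4*log(y)/4 - 5*y**4/16.
Answer: 5*y**4*log(y)/4 - 5*y**4/16.


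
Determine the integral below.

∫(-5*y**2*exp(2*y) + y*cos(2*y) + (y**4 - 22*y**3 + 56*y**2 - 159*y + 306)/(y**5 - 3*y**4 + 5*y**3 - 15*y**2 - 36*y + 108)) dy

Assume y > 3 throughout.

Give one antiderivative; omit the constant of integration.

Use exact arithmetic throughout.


Answer: -5*y**2*exp(2*y)/2 + 5*y*exp(2*y)/2 + y*sin(2*y)/2 - 5*exp(2*y)/4 - 2*log(y - 3) - log(y - 2) + 4*log(y + 2) + cos(2*y)/4 - atan(y/3).


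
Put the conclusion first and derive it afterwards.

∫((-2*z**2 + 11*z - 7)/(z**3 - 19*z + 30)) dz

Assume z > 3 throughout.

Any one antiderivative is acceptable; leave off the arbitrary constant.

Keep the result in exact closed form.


The answer is log(z - 3) - log(z - 2) - 2*log(z + 5).
Step 1. Decompose ∫((-2*z**2 + 11*z - 7)/(z**3 - 19*z + 30)) dz by partial fractions, (-2*z**2 + 11*z - 7)/(z**3 - 19*z + 30) = -2/(z + 5) - 1/(z - 2) + 1/(z - 3): now ∫(1/(z - 3)) dz + ∫(-1/(z - 2)) dz + ∫(-2/(z + 5)) dz.
Step 2. Evaluate the standard form [assuming z > -5]: now -2*log(z + 5) + ∫(1/(z - 3)) dz + ∫(-1/(z - 2)) dz.
Step 3. Evaluate the standard form [assuming z > 2]: now -log(z - 2) - 2*log(z + 5) + ∫(1/(z - 3)) dz.
Step 4. Evaluate the standard form [assuming z > 3]: now log(z - 3) - log(z - 2) - 2*log(z + 5).
Answer: log(z - 3) - log(z - 2) - 2*log(z + 5).


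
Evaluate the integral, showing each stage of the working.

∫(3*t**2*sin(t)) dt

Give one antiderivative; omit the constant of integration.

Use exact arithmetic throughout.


Step 1. Integrate ∫(3*t**2*sin(t)) dt by parts with u = t**2, dv = (3*sin(t)) dt, so v = -3*cos(t): now -3*t**2*cos(t) + ∫(6*t*cos(t)) dt.
Step 2. Integrate ∫(6*t*cos(t)) dt by parts with u = t, dv = (6*cos(t)) dt, so v = 6*sin(t): now -3*t**2*cos(t) + 6*t*sin(t) + ∫(-6*sin(t)) dt.
Step 3. Evaluate the standard form: now -3*t**2*cos(t) + 6*t*sin(t) + 6*cos(t).
Answer: -3*t**2*cos(t) + 6*t*sin(t) + 6*cos(t).


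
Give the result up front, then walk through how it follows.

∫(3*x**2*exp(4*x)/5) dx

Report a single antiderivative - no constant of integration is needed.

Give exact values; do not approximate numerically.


The answer is 3*x**2*exp(4*x)/20 - 3*x*exp(4*x)/40 + 3*exp(4*x)/160.
Step 1. Integrate ∫(3*x**2*exp(4*x)/5) dx by parts with u = x**2, dv = (3*exp(4*x)/5) dx, so v = 3*exp(4*x)/20: now 3*x**2*exp(4*x)/20 + ∫(-3*x*exp(4*x)/10) dx.
Step 2. Integrate ∫(-3*x*exp(4*x)/10) dx by parts with u = x, dv = (-3*exp(4*x)/10) dx, so v = -3*exp(4*x)/40: now 3*x**2*exp(4*x)/20 - 3*x*exp(4*x)/40 + ∫(3*exp(4*x)/40) dx.
Step 3. Evaluate the standard form: now 3*x**2*exp(4*x)/20 - 3*x*exp(4*x)/40 + 3*exp(4*x)/160.
Answer: 3*x**2*exp(4*x)/20 - 3*x*exp(4*x)/40 + 3*exp(4*x)/160.


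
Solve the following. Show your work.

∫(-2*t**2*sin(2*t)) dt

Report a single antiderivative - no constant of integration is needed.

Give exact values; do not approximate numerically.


Step 1. Integrate ∫(-2*t**2*sin(2*t)) dt by parts with u = t**2, dv = (-2*sin(2*t)) dt, so v = cos(2*t): now t**2*cos(2*t) + ∫(-2*t*cos(2*t)) dt.
Step 2. Integrate ∫(-2*t*cos(2*t)) dt by parts with u = t, dv = (-2*cos(2*t)) dt, so v = -sin(2*t): now t**2*cos(2*t) - t*sin(2*t) + ∫(sin(2*t)) dt.
Step 3. Evaluate the standard form: now t**2*cos(2*t) - t*sin(2*t) - cos(2*t)/2.
Answer: t**2*cos(2*t) - t*sin(2*t) - cos(2*t)/2.


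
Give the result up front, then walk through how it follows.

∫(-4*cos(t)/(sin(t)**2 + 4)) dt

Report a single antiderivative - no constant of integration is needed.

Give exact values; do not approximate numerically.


The answer is -2*atan(sin(t)/2).
Step 1. Substitute u = sin(t), turning ∫(-4*cos(t)/(sin(t)**2 + 4)) dt into ∫(-4/(u**2 + 4)) du: now ∫(-4/(u**2 + 4)) du.
Step 2. Evaluate the standard form: now -2*atan(u/2).
Step 3. Substitute back u = sin(t): now -2*atan(sin(t)/2).
Answer: -2*atan(sin(t)/2).


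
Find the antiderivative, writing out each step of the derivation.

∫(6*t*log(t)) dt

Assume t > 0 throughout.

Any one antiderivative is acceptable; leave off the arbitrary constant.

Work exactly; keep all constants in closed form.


Step 1. Integrate ∫(6*t*log(t)) dt by parts with u = log(t), dv = (6*t) dt, so v = 3*t**2 [assuming t > 0]: now 3*t**2*log(t) + ∫(-3*t) dt.
Step 2. Evaluate the standard form: now 3*t**2*log(t) - 3*t**2/2.
Answer: 3*t**2*log(t) - 3*t**2/2.


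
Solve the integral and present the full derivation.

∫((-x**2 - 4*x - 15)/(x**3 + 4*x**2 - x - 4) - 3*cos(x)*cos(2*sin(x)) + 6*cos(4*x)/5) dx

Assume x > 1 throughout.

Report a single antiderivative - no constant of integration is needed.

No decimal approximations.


Step 1. Rewrite: now ∫((-x**2 - 4*x - 15)/(x**3 + 4*x**2 - x - 4)) dx + ∫(-3*cos(x)*cos(2*sin(x))) dx + ∫(6*cos(4*x)/5) dx.
Step 2. Decompose ∫((-x**2 - 4*x - 15)/(x**3 + 4*x**2 - x - 4)) dx by partial fractions, (-x**2 - 4*x - 15)/(x**3 + 4*x**2 - x - 4) = -1/(x + 4) + 2/(x + 1) - 2/(x - 1): now ∫(-3*cos(x)*cos(2*sin(x))) dx + ∫(-2/(x - 1)) dx + ∫(2/(x + 1)) dx + ∫(-1/(x + 4)) dx + ∫(6*cos(4*x)/5) dx.
Step 3. Evaluate the standard form [assuming x > 1]: now -2*log(x - 1) + ∫(-3*cos(x)*cos(2*sin(x))) dx + ∫(2/(x + 1)) dx + ∫(-1/(x + 4)) dx + ∫(6*cos(4*x)/5) dx.
Step 4. Evaluate the standard form [assuming x > -1]: now -2*log(x - 1) + 2*log(x + 1) + ∫(-3*cos(x)*cos(2*sin(x))) dx + ∫(-1/(x + 4)) dx + ∫(6*cos(4*x)/5) dx.
Step 5. Evaluate the standard form [assuming x > -4]: now -2*log(x - 1) + 2*log(x + 1) - log(x + 4) + ∫(-3*cos(x)*cos(2*sin(x))) dx + ∫(6*cos(4*x)/5) dx.
Step 6. Evaluate the standard form: now -2*log(x - 1) + 2*log(x + 1) - log(x + 4) + 3*sin(4*x)/10 + ∫(-3*cos(x)*cos(2*sin(x))) dx.
Step 7. Substitute u = sin(x), turning ∫(-3*cos(x)*cos(2*sin(x))) dx into ∫(-3*cos(2*u)) du: now -2*log(x - 1) + 2*log(x + 1) - log(x + 4) + 3*sin(4*x)/10 + ∫(-3*cos(2*u)) du.
Step 8. Evaluate the standard form: now -2*log(x - 1) + 2*log(x + 1) - log(x + 4) - 3*sin(2*u)/2 + 3*sin(4*x)/10.
Step 9. Substitute back u = sin(x): now -2*log(x - 1) + 2*log(x + 1) - log(x + 4) + 3*sin(4*x)/10 - 3*sin(2*sin(x))/2.
Answer: -2*log(x - 1) + 2*log(x + 1) - log(x + 4) + 3*sin(4*x)/10 - 3*sin(2*sin(x))/2.


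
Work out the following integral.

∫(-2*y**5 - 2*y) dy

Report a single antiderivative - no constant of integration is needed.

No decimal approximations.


Answer: -y**6/3 - y**2.


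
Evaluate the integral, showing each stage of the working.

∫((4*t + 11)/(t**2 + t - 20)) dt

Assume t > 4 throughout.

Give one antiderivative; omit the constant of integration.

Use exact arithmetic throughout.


Step 1. Decompose ∫((4*t + 11)/(t**2 + t - 20)) dt by partial fractions, (4*t + 11)/(t**2 + t - 20) = 1/(t + 5) + 3/(t - 4): now ∫(3/(t - 4)) dt + ∫(1/(t + 5)) dt.
Step 2. Evaluate the standard form [assuming t > -5]: now log(t + 5) + ∫(3/(t - 4)) dt.
Step 3. Evaluate the standard form [assuming t > 4]: now 3*log(t - 4) + log(t + 5).
Answer: 3*log(t - 4) + log(t + 5).


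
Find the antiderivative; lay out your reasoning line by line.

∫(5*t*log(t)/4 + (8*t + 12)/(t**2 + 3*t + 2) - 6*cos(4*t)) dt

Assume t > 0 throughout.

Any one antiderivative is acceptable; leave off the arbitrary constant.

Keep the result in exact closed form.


Step 1. Rewrite: now ∫(5*t*log(t)/4) dt + ∫((8*t + 12)/(t**2 + 3*t + 2)) dt + ∫(-6*cos(4*t)) dt.
Step 2. Evaluate the standard form: now -3*sin(4*t)/2 + ∫(5*t*log(t)/4) dt + ∫((8*t + 12)/(t**2 + 3*t + 2)) dt.
Step 3. Decompose ∫((8*t + 12)/(t**2 + 3*t + 2)) dt by partial fractions, (8*t + 12)/(t**2 + 3*t + 2) = 4/(t + 2) + 4/(t + 1): now -3*sin(4*t)/2 + ∫(5*t*log(t)/4) dt + ∫(4/(t + 1)) dt + ∫(4/(t + 2)) dt.
Step 4. Evaluate the standard form [assuming t > -1]: now 4*log(t + 1) - 3*sin(4*t)/2 + ∫(5*t*log(t)/4) dt + ∫(4/(t + 2)) dt.
Step 5. Evaluate the standard form [assuming t > -2]: now 4*log(t + 1) + 4*log(t + 2) - 3*sin(4*t)/2 + ∫(5*t*log(t)/4) dt.
Step 6. Integrate ∫(5*t*log(t)/4) dt by parts with u = log(t), dv = (5*t/4) dt, so v = 5*t**2/8 [assuming t > 0]: now 5*t**2*log(t)/8 + 4*log(t + 1) + 4*log(t + 2) - 3*sin(4*t)/2 + ∫(-5*t/8) dt.
Step 7. Evaluate the standard form: now 5*t**2*log(t)/8 - 5*t**2/16 + 4*log(t + 1) + 4*log(t + 2) - 3*sin(4*t)/2.
Answer: 5*t**2*log(t)/8 - 5*t**2/16 + 4*log(t + 1) + 4*log(t + 2) - 3*sin(4*t)/2.


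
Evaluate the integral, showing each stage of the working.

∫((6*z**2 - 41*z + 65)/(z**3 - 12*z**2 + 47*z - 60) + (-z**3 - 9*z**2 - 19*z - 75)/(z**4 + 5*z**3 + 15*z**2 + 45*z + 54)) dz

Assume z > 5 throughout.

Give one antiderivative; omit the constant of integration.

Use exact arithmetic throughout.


Step 1. Rewrite: now ∫((6*z**2 - 41*z + 65)/(z**3 - 12*z**2 + 47*z - 60)) dz + ∫((-z**3 - 9*z**2 - 19*z - 75)/(z**4 + 5*z**3 + 15*z**2 + 45*z + 54)) dz.
Step 2. Decompose ∫((-z**3 - 9*z**2 - 19*z - 75)/(z**4 + 5*z**3 + 15*z**2 + 45*z + 54)) dz by partial fractions, (-z**3 - 9*z**2 - 19*z - 75)/(z**4 + 5*z**3 + 15*z**2 + 45*z + 54) = -2/(z**2 + 9) + 4/(z + 3) - 5/(z + 2): now ∫((6*z**2 - 41*z + 65)/(z**3 - 12*z**2 + 47*z - 60)) dz + ∫(-5/(z + 2)) dz + ∫(4/(z + 3)) dz + ∫(-2/(z**2 + 9)) dz.
Step 3. Evaluate the standard form [assuming z > -3]: now 4*log(z + 3) + ∫((6*z**2 - 41*z + 65)/(z**3 - 12*z**2 + 47*z - 60)) dz + ∫(-5/(z + 2)) dz + ∫(-2/(z**2 + 9)) dz.
Step 4. Evaluate the standard form [assuming z > -2]: now -5*log(z + 2) + 4*log(z + 3) + ∫((6*z**2 - 41*z + 65)/(z**3 - 12*z**2 + 47*z - 60)) dz + ∫(-2/(z**2 + 9)) dz.
Step 5. Evaluate the standard form: now -5*log(z + 2) + 4*log(z + 3) - 2*atan(z/3)/3 + ∫((6*z**2 - 41*z + 65)/(z**3 - 12*z**2 + 47*z - 60)) dz.
Step 6. Decompose ∫((6*z**2 - 41*z + 65)/(z**3 - 12*z**2 + 47*z - 60)) dz by partial fractions, (6*z**2 - 41*z + 65)/(z**3 - 12*z**2 + 47*z - 60) = -2/(z - 3) + 3/(z - 4) + 5/(z - 5): now -5*log(z + 2) + 4*log(z + 3) - 2*atan(z/3)/3 + ∫(5/(z - 5)) dz + ∫(3/(z - 4)) dz + ∫(-2/(z - 3)) dz.
Step 7. Evaluate the standard form [assuming z > 3]: now -2*log(z - 3) - 5*log(z + 2) + 4*log(z + 3) - 2*atan(z/3)/3 + ∫(5/(z - 5)) dz + ∫(3/(z - 4)) dz.
Step 8. Evaluate the standard form [assuming z > 4]: now 3*log(z - 4) - 2*log(z - 3) - 5*log(z + 2) + 4*log(z + 3) - 2*atan(z/3)/3 + ∫(5/(z - 5)) dz.
Step 9. Evaluate the standard form [assuming z > 5]: now 5*log(z - 5) + 3*log(z - 4) - 2*log(z - 3) - 5*log(z + 2) + 4*log(z + 3) - 2*atan(z/3)/3.
Answer: 5*log(z - 5) + 3*log(z - 4) - 2*log(z - 3) - 5*log(z + 2) + 4*log(z + 3) - 2*atan(z/3)/3.


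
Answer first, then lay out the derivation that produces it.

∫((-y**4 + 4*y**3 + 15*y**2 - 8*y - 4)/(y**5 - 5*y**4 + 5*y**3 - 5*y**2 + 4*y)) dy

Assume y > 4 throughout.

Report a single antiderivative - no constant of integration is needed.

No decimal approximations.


The answer is -log(y) + log(y - 4) - log(y - 1) - 4*atan(y).
Step 1. Decompose ∫((-y**4 + 4*y**3 + 15*y**2 - 8*y - 4)/(y**5 - 5*y**4 + 5*y**3 - 5*y**2 + 4*y)) dy by partial fractions, (-y**4 + 4*y**3 + 15*y**2 - 8*y - 4)/(y**5 - 5*y**4 + 5*y**3 - 5*y**2 + 4*y) = -4/(y**2 + 1) - 1/(y - 1) + 1/(y - 4) - 1/y: now ∫(-1/y) dy + ∫(1/(y - 4)) dy + ∫(-1/(y - 1)) dy + ∫(-4/(y**2 + 1)) dy.
Step 2. Evaluate the standard form [assuming y > 1]: now -log(y - 1) + ∫(-1/y) dy + ∫(1/(y - 4)) dy + ∫(-4/(y**2 + 1)) dy.
Step 3. Evaluate the standard form [assuming y > 4]: now log(y - 4) - log(y - 1) + ∫(-1/y) dy + ∫(-4/(y**2 + 1)) dy.
Step 4. Evaluate the standard form [assuming y > 0]: now -log(y) + log(y - 4) - log(y - 1) + ∫(-4/(y**2 + 1)) dy.
Step 5. Evaluate the standard form: now -log(y) + log(y - 4) - log(y - 1) - 4*atan(y).
Answer: -log(y) + log(y - 4) - log(y - 1) - 4*atan(y).


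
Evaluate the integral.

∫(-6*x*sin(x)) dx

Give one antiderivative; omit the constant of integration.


Answer: 6*x*cos(x) - 6*sin(x).


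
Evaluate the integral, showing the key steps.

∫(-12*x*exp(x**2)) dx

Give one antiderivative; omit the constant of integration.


Step 1. Substitute u = x**2, turning ∫(-12*x*exp(x**2)) dx into ∫(-6*exp(u)) du: now ∫(-6*exp(u)) du.
Step 2. Evaluate the standard form: now -6*exp(u).
Step 3. Substitute back u = x**2: now -6*exp(x**2).
Answer: -6*exp(x**2).


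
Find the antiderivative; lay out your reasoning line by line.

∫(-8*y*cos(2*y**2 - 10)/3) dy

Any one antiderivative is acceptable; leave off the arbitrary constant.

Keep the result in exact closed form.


Step 1. Substitute u = y**2 - 5, turning ∫(-8*y*cos(2*y**2 - 10)/3) dy into ∫(-4*cos(2*u)/3) du: now ∫(-4*cos(2*u)/3) du.
Step 2. Evaluate the standard form: now -2*sin(2*u)/3.
Step 3. Substitute back u = y**2 - 5: now -2*sin(2*y**2 - 10)/3.
Answer: -2*sin(2*y**2 - 10)/3.


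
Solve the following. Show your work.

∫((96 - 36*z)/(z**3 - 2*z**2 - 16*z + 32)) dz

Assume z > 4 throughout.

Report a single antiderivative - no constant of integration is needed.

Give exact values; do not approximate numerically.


Step 1. Decompose ∫((96 - 36*z)/(z**3 - 2*z**2 - 16*z + 32)) dz by partial fractions, (96 - 36*z)/(z**3 - 2*z**2 - 16*z + 32) = 5/(z + 4) - 2/(z - 2) - 3/(z - 4): now ∫(-3/(z - 4)) dz + ∫(-2/(z - 2)) dz + ∫(5/(z + 4)) dz.
Step 2. Evaluate the standard form [assuming z > 2]: now -2*log(z - 2) + ∫(-3/(z - 4)) dz + ∫(5/(z + 4)) dz.
Step 3. Evaluate the standard form [assuming z > -4]: now -2*log(z - 2) + 5*log(z + 4) + ∫(-3/(z - 4)) dz.
Step 4. Evaluate the standard form [assuming z > 4]: now -3*log(z - 4) - 2*log(z - 2) + 5*log(z + 4).
Answer: -3*log(z - 4) - 2*log(z - 2) + 5*log(z + 4).


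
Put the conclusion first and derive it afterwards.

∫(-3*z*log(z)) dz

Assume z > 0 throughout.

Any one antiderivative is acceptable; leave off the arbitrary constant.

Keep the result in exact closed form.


The answer is -3*z**2*log(z)/2 + 3*z**2/4.
Step 1. Integrate ∫(-3*z*log(z)) dz by parts with u = log(z), dv = (-3*z) dz, so v = -3*z**2/2 [assuming z > 0]: now -3*z**2*log(z)/2 + ∫(3*z/2) dz.
Step 2. Evaluate the standard form: now -3*z**2*log(z)/2 + 3*z**2/4.
Answer: -3*z**2*log(z)/2 + 3*z**2/4.


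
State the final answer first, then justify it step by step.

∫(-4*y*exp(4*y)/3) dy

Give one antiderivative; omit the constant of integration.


The answer is -y*exp(4*y)/3 + exp(4*y)/12.
Step 1. Integrate ∫(-4*y*exp(4*y)/3) dy by parts with u = y, dv = (-4*exp(4*y)/3) dy, so v = -exp(4*y)/3: now -y*exp(4*y)/3 + ∫(exp(4*y)/3) dy.
Step 2. Evaluate the standard form: now -y*exp(4*y)/3 + exp(4*y)/12.
Answer: -y*exp(4*y)/3 + exp(4*y)/12.


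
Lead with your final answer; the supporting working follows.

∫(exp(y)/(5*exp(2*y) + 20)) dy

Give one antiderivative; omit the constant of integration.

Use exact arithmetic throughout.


The answer is atan(exp(y)/2)/10.
Step 1. Substitute u = exp(y), turning ∫(exp(y)/(5*exp(2*y) + 20)) dy into ∫(1/(5*(u**2 + 4))) du: now ∫(1/(5*(u**2 + 4))) du.
Step 2. Evaluate the standard form: now atan(u/2)/10.
Step 3. Substitute back u = exp(y): now atan(exp(y)/2)/10.
Answer: atan(exp(y)/2)/10.


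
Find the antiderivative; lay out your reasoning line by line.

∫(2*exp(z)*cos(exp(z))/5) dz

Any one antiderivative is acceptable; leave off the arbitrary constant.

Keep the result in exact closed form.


Step 1. Substitute u = exp(z), turning ∫(2*exp(z)*cos(exp(z))/5) dz into ∫(2*cos(u)/5) du: now ∫(2*cos(u)/5) du.
Step 2. Evaluate the standard form: now 2*sin(u)/5.
Step 3. Substitute back u = exp(z): now 2*sin(exp(z))/5.
Answer: 2*sin(exp(z))/5.


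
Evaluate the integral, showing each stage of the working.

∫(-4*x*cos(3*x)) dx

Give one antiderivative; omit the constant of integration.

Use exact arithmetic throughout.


Step 1. Integrate ∫(-4*x*cos(3*x)) dx by parts with u = x, dv = (-4*cos(3*x)) dx, so v = -4*sin(3*x)/3: now -4*x*sin(3*x)/3 + ∫(4*sin(3*x)/3) dx.
Step 2. Evaluate the standard form: now -4*x*sin(3*x)/3 - 4*cos(3*x)/9.
Answer: -4*x*sin(3*x)/3 - 4*cos(3*x)/9.


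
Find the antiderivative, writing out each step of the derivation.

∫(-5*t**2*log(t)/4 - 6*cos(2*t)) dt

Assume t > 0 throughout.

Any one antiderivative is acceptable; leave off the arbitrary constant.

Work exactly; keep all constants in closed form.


Step 1. Rewrite: now ∫(-5*t**2*log(t)/4) dt + ∫(-6*cos(2*t)) dt.
Step 2. Evaluate the standard form: now -3*sin(2*t) + ∫(-5*t**2*log(t)/4) dt.
Step 3. Integrate ∫(-5*t**2*log(t)/4) dt by parts with u = log(t), dv = (-5*t**2/4) dt, so v = -5*t**3/12 [assuming t > 0]: now -5*t**3*log(t)/12 - 3*sin(2*t) + ∫(5*t**2/12) dt.
Step 4. Evaluate the standard form: now -5*t**3*log(t)/12 + 5*t**3/36 - 3*sin(2*t).
Answer: -5*t**3*log(t)/12 + 5*t**3/36 - 3*sin(2*t).


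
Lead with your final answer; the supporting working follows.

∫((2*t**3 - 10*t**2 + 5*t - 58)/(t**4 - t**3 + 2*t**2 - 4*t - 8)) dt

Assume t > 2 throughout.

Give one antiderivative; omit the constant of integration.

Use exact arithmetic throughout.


The answer is -3*log(t - 2) + 5*log(t + 1) + 3*atan(t/2)/2.
Step 1. Decompose ∫((2*t**3 - 10*t**2 + 5*t - 58)/(t**4 - t**3 + 2*t**2 - 4*t - 8)) dt by partial fractions, (2*t**3 - 10*t**2 + 5*t - 58)/(t**4 - t**3 + 2*t**2 - 4*t - 8) = 3/(t**2 + 4) + 5/(t + 1) - 3/(t - 2): now ∫(-3/(t - 2)) dt + ∫(5/(t + 1)) dt + ∫(3/(t**2 + 4)) dt.
Step 2. Evaluate the standard form [assuming t > -1]: now 5*log(t + 1) + ∫(-3/(t - 2)) dt + ∫(3/(t**2 + 4)) dt.
Step 3. Evaluate the standard form [assuming t > 2]: now -3*log(t - 2) + 5*log(t + 1) + ∫(3/(t**2 + 4)) dt.
Step 4. Evaluate the standard form: now -3*log(t - 2) + 5*log(t + 1) + 3*atan(t/2)/2.
Answer: -3*log(t - 2) + 5*log(t + 1) + 3*atan(t/2)/2.


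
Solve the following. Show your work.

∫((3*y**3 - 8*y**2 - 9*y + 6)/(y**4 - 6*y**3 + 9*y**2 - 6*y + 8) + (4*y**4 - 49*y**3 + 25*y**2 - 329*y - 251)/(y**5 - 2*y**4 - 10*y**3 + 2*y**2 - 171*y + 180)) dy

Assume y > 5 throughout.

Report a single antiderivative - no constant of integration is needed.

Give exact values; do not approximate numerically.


Step 1. Rewrite: now ∫((3*y**3 - 8*y**2 - 9*y + 6)/(y**4 - 6*y**3 + 9*y**2 - 6*y + 8)) dy + ∫((4*y**4 - 49*y**3 + 25*y**2 - 329*y - 251)/(y**5 - 2*y**4 - 10*y**3 + 2*y**2 - 171*y + 180)) dy.
Step 2. Decompose ∫((3*y**3 - 8*y**2 - 9*y + 6)/(y**4 - 6*y**3 + 9*y**2 - 6*y + 8)) dy by partial fractions, (3*y**3 - 8*y**2 - 9*y + 6)/(y**4 - 6*y**3 + 9*y**2 - 6*y + 8) = 2/(y**2 + 1) + 2/(y - 2) + 1/(y - 4): now ∫((4*y**4 - 49*y**3 + 25*y**2 - 329*y - 251)/(y**5 - 2*y**4 - 10*y**3 + 2*y**2 - 171*y + 180)) dy + ∫(1/(y - 4)) dy + ∫(2/(y - 2)) dy + ∫(2/(y**2 + 1)) dy.
Step 3. Evaluate the standard form [assuming y > 2]: now 2*log(y - 2) + ∫((4*y**4 - 49*y**3 + 25*y**2 - 329*y - 251)/(y**5 - 2*y**4 - 10*y**3 + 2*y**2 - 171*y + 180)) dy + ∫(1/(y - 4)) dy + ∫(2/(y**2 + 1)) dy.
Step 4. Evaluate the standard form [assuming y > 4]: now log(y - 4) + 2*log(y - 2) + ∫((4*y**4 - 49*y**3 + 25*y**2 - 329*y - 251)/(y**5 - 2*y**4 - 10*y**3 + 2*y**2 - 171*y + 180)) dy + ∫(2/(y**2 + 1)) dy.
Step 5. Evaluate the standard form: now log(y - 4) + 2*log(y - 2) + 2*atan(y) + ∫((4*y**4 - 49*y**3 + 25*y**2 - 329*y - 251)/(y**5 - 2*y**4 - 10*y**3 + 2*y**2 - 171*y + 180)) dy.
Step 6. Decompose ∫((4*y**4 - 49*y**3 + 25*y**2 - 329*y - 251)/(y**5 - 2*y**4 - 10*y**3 + 2*y**2 - 171*y + 180)) dy by partial fractions, (4*y**4 - 49*y**3 + 25*y**2 - 329*y - 251)/(y**5 - 2*y**4 - 10*y**3 + 2*y**2 - 171*y + 180) = -4/(y**2 + 9) + 5/(y + 4) + 3/(y - 1) - 4/(y - 5): now log(y - 4) + 2*log(y - 2) + 2*atan(y) + ∫(-4/(y - 5)) dy + ∫(3/(y - 1)) dy + ∫(5/(y + 4)) dy + ∫(-4/(y**2 + 9)) dy.
Step 7. Evaluate the standard form [assuming y > 1]: now log(y - 4) + 2*log(y - 2) + 3*log(y - 1) + 2*atan(y) + ∫(-4/(y - 5)) dy + ∫(5/(y + 4)) dy + ∫(-4/(y**2 + 9)) dy.
Step 8. Evaluate the standard form [assuming y > -4]: now log(y - 4) + 2*log(y - 2) + 3*log(y - 1) + 5*log(y + 4) + 2*atan(y) + ∫(-4/(y - 5)) dy + ∫(-4/(y**2 + 9)) dy.
Step 9. Evaluate the standard form [assuming y > 5]: now -4*log(y - 5) + log(y - 4) + 2*log(y - 2) + 3*log(y - 1) + 5*log(y + 4) + 2*atan(y) + ∫(-4/(y**2 + 9)) dy.
Step 10. Evaluate the standard form: now -4*log(y - 5) + log(y - 4) + 2*log(y - 2) + 3*log(y - 1) + 5*log(y + 4) - 4*atan(y/3)/3 + 2*atan(y).
Answer: -4*log(y - 5) + log(y - 4) + 2*log(y - 2) + 3*log(y - 1) + 5*log(y + 4) - 4*atan(y/3)/3 + 2*atan(y).


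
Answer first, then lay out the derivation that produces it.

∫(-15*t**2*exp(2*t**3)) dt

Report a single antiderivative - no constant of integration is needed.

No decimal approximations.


The answer is -5*exp(2*t**3)/2.
Step 1. Substitute u = t**3, turning ∫(-15*t**2*exp(2*t**3)) dt into ∫(-5*exp(2*u)) du: now ∫(-5*exp(2*u)) du.
Step 2. Evaluate the standard form: now -5*exp(2*u)/2.
Step 3. Substitute back u = t**3: now -5*exp(2*t**3)/2.
Answer: -5*exp(2*t**3)/2.


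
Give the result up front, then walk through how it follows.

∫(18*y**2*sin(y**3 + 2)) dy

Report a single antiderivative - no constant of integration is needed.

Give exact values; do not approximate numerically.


The answer is -6*cos(y**3 + 2).
Step 1. Substitute u = y**3 + 2, turning ∫(18*y**2*sin(y**3 + 2)) dy into ∫(6*sin(u)) du: now ∫(6*sin(u)) du.
Step 2. Evaluate the standard form: now -6*cos(u).
Step 3. Substitute back u = y**3 + 2: now -6*cos(y**3 + 2).
Answer: -6*cos(y**3 + 2).


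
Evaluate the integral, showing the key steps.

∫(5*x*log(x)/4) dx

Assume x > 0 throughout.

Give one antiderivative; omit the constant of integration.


Step 1. Integrate ∫(5*x*log(x)/4) dx by parts with u = log(x), dv = (5*x/4) dx, so v = 5*x**2/8 [assuming x > 0]: now 5*x**2*log(x)/8 + ∫(-5*x/8) dx.
Step 2. Evaluate the standard form: now 5*x**2*log(x)/8 - 5*x**2/16.
Answer: 5*x**2*log(x)/8 - 5*x**2/16.


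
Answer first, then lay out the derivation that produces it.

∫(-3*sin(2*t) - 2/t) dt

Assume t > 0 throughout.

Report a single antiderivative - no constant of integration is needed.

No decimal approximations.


The answer is -2*log(t) + 3*cos(2*t)/2.
Step 1. Rewrite: now ∫(-2/t) dt + ∫(-3*sin(2*t)) dt.
Step 2. Evaluate the standard form: now 3*cos(2*t)/2 + ∫(-2/t) dt.
Step 3. Evaluate the standard form [assuming t > 0]: now -2*log(t) + 3*cos(2*t)/2.
Answer: -2*log(t) + 3*cos(2*t)/2.


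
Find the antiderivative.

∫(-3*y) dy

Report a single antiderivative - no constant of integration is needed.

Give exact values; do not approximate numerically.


Answer: -3*y**2/2.


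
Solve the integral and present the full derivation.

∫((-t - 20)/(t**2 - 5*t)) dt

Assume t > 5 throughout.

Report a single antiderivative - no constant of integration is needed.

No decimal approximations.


Step 1. Decompose ∫((-t - 20)/(t**2 - 5*t)) dt by partial fractions, (-t - 20)/(t**2 - 5*t) = -5/(t - 5) + 4/t: now ∫(4/t) dt + ∫(-5/(t - 5)) dt.
Step 2. Evaluate the standard form [assuming t > 0]: now 4*log(t) + ∫(-5/(t - 5)) dt.
Step 3. Evaluate the standard form [assuming t > 5]: now 4*log(t) - 5*log(t - 5).
Answer: 4*log(t) - 5*log(t - 5).


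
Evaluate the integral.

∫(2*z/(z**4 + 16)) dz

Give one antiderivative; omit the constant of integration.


Answer: atan(z**2/4)/4.


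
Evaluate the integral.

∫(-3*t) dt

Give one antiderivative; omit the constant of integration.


Answer: -3*t**2/2.


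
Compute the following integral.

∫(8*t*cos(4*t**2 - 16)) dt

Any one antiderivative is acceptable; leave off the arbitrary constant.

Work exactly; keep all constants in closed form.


Answer: sin(4*t**2 - 16).


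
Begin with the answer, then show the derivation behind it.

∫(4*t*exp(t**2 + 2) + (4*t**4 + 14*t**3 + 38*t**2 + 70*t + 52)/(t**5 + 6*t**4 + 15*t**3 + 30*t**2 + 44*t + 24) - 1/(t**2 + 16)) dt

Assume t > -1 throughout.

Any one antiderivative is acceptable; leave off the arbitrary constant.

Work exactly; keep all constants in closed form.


The answer is 2*exp(t**2 + 2) + log(t + 1) - 2*log(t + 2) + 5*log(t + 3) - atan(t/4)/4 + atan(t/2).
Step 1. Rewrite: now ∫(4*t*exp(t**2 + 2)) dt + ∫((4*t**4 + 14*t**3 + 38*t**2 + 70*t + 52)/(t**5 + 6*t**4 + 15*t**3 + 30*t**2 + 44*t + 24)) dt + ∫(-1/(t**2 + 16)) dt.
Step 2. Evaluate the standard form: now -atan(t/4)/4 + ∫(4*t*exp(t**2 + 2)) dt + ∫((4*t**4 + 14*t**3 + 38*t**2 + 70*t + 52)/(t**5 + 6*t**4 + 15*t**3 + 30*t**2 + 44*t + 24)) dt.
Step 3. Decompose ∫((4*t**4 + 14*t**3 + 38*t**2 + 70*t + 52)/(t**5 + 6*t**4 + 15*t**3 + 30*t**2 + 44*t + 24)) dt by partial fractions, (4*t**4 + 14*t**3 + 38*t**2 + 70*t + 52)/(t**5 + 6*t**4 + 15*t**3 + 30*t**2 + 44*t + 24) = 2/(t**2 + 4) + 5/(t + 3) - 2/(t + 2) + 1/(t + 1): now -atan(t/4)/4 + ∫(4*t*exp(t**2 + 2)) dt + ∫(1/(t + 1)) dt + ∫(-2/(t + 2)) dt + ∫(5/(t + 3)) dt + ∫(2/(t**2 + 4)) dt.
Step 4. Evaluate the standard form [assuming t > -2]: now -2*log(t + 2) - atan(t/4)/4 + ∫(4*t*exp(t**2 + 2)) dt + ∫(1/(t + 1)) dt + ∫(5/(t + 3)) dt + ∫(2/(t**2 + 4)) dt.
Step 5. Evaluate the standard form [assuming t > -3]: now -2*log(t + 2) + 5*log(t + 3) - atan(t/4)/4 + ∫(4*t*exp(t**2 + 2)) dt + ∫(1/(t + 1)) dt + ∫(2/(t**2 + 4)) dt.
Step 6. Evaluate the standard form [assuming t > -1]: now log(t + 1) - 2*log(t + 2) + 5*log(t + 3) - atan(t/4)/4 + ∫(4*t*exp(t**2 + 2)) dt + ∫(2/(t**2 + 4)) dt.
Step 7. Evaluate the standard form: now log(t + 1) - 2*log(t + 2) + 5*log(t + 3) - atan(t/4)/4 + atan(t/2) + ∫(4*t*exp(t**2 + 2)) dt.
Step 8. Substitute u = t**2 + 2, turning ∫(4*t*exp(t**2 + 2)) dt into ∫(2*exp(u)) du: now log(t + 1) - 2*log(t + 2) + 5*log(t + 3) - atan(t/4)/4 + atan(t/2) + ∫(2*exp(u)) du.
Step 9. Evaluate the standard form: now 2*exp(u) + log(t + 1) - 2*log(t + 2) + 5*log(t + 3) - atan(t/4)/4 + atan(t/2).
Step 10. Substitute back u = t**2 + 2: now 2*exp(t**2 + 2) + log(t + 1) - 2*log(t + 2) + 5*log(t + 3) - atan(t/4)/4 + atan(t/2).
Answer: 2*exp(t**2 + 2) + log(t + 1) - 2*log(t + 2) + 5*log(t + 3) - atan(t/4)/4 + atan(t/2).


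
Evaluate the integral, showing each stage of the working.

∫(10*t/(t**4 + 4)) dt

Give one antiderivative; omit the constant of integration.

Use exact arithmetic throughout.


Step 1. Substitute u = t**2, turning ∫(10*t/(t**4 + 4)) dt into ∫(5/(u**2 + 4)) du: now ∫(5/(u**2 + 4)) du.
Step 2. Evaluate the standard form: now 5*atan(u/2)/2.
Step 3. Substitute back u = t**2: now 5*atan(t**2/2)/2.
Answer: 5*atan(t**2/2)/2.


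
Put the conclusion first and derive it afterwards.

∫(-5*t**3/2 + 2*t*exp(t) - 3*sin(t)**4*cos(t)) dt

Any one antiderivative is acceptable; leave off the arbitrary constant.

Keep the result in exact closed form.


The answer is -5*t**4/8 + 2*t*exp(t) - 2*exp(t) - 3*sin(t)**5/5.
Step 1. Rewrite: now ∫(-5*t**3/2) dt + ∫(2*t*exp(t)) dt + ∫(-3*sin(t)**4*cos(t)) dt.
Step 2. Evaluate the standard form: now -5*t**4/8 + ∫(2*t*exp(t)) dt + ∫(-3*sin(t)**4*cos(t)) dt.
Step 3. Substitute u = sin(t), turning ∫(-3*sin(t)**4*cos(t)) dt into ∫(-3*u**4) du: now -5*t**4/8 + ∫(-3*u**4) du + ∫(2*t*exp(t)) dt.
Step 4. Evaluate the standard form: now -5*t**4/8 - 3*u**5/5 + ∫(2*t*exp(t)) dt.
Step 5. Substitute back u = sin(t): now -5*t**4/8 - 3*sin(t)**5/5 + ∫(2*t*exp(t)) dt.
Step 6. Integrate ∫(2*t*exp(t)) dt by parts with u = t, dv = (2*exp(t)) dt, so v = 2*exp(t): now -5*t**4/8 + 2*t*exp(t) - 3*sin(t)**5/5 + ∫(-2*exp(t)) dt.
Step 7. Evaluate the standard form: now -5*t**4/8 + 2*t*exp(t) - 2*exp(t) - 3*sin(t)**5/5.
Answer: -5*t**4/8 + 2*t*exp(t) - 2*exp(t) - 3*sin(t)**5/5.


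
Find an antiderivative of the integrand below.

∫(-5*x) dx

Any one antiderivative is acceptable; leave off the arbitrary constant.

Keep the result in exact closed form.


Answer: -5*x**2/2.


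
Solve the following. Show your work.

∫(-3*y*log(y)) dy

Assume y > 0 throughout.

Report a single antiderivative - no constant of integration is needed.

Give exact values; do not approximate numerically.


Step 1. Integrate ∫(-3*y*log(y)) dy by parts with u = log(y), dv = (-3*y) dy, so v = -3*y**2/2 [assuming y > 0]: now -3*y**2*log(y)/2 + ∫(3*y/2) dy.
Step 2. Evaluate the standard form: now -3*y**2*log(y)/2 + 3*y**2/4.
Answer: -3*y**2*log(y)/2 + 3*y**2/4.


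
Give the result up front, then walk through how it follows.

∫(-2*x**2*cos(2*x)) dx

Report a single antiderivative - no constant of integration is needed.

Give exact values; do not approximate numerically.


The answer is -x**2*sin(2*x) - x*cos(2*x) + sin(2*x)/2.
Step 1. Integrate ∫(-2*x**2*cos(2*x)) dx by parts with u = x**2, dv = (-2*cos(2*x)) dx, so v = -sin(2*x): now -x**2*sin(2*x) + ∫(2*x*sin(2*x)) dx.
Step 2. Integrate ∫(2*x*sin(2*x)) dx by parts with u = x, dv = (2*sin(2*x)) dx, so v = -cos(2*x): now -x**2*sin(2*x) - x*cos(2*x) + ∫(cos(2*x)) dx.
Step 3. Evaluate the standard form: now -x**2*sin(2*x) - x*cos(2*x) + sin(2*x)/2.
Answer: -x**2*sin(2*x) - x*cos(2*x) + sin(2*x)/2.
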